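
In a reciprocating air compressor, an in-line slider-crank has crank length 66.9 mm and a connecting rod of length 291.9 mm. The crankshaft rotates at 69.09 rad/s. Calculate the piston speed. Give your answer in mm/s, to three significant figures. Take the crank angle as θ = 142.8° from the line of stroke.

2280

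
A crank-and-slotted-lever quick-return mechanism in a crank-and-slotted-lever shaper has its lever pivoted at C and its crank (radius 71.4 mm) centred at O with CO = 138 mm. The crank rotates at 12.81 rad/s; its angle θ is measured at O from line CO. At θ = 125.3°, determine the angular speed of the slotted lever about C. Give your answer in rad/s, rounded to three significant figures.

0.598

ω = 12.81 rad/s
Crank pin A relative to C: A = (d + r cosθ, r sinθ); lever angle φ = atan2(r sinθ, d + r cosθ).
Differentiating tanφ: φ̇ = rω(d cosθ + r)/(d² + r² + 2dr cosθ).
d² + r² + 2dr cosθ = |CA|² = 0.0127545 m²;  d cosθ + r = -0.0083444 m.
|ω_lever| = |0.0714·12.81·-0.0083444| / 0.0127545 = 0.59838 rad/s.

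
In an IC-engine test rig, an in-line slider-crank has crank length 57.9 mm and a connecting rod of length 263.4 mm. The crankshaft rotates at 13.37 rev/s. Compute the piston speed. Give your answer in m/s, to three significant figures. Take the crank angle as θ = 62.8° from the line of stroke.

4.77

ω = 2π·13.4 = 84.01 rad/s
For an in-line slider-crank, x = r cosθ + √(L² − r² sin²θ), so v = −rω sinθ·[1 + r cosθ/√(L² − r² sin²θ)].
With r = 0.0579 m, L = 0.2634 m, θ = 62.8°: √(L² − r² sin²θ) = 0.25832 m.
v = −0.0579·84.01·0.88942·[1 + 0.0579·0.45710/0.25832] = -4.7693 m/s.
|v| = 4.7693 m/s.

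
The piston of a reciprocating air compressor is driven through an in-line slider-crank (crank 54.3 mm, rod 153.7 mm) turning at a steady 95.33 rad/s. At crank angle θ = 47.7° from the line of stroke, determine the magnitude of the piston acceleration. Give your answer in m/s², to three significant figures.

ω = 95.33 rad/s
x(θ) = r cosθ + √(L² − r² sin²θ); with ω constant, a = ω²·d²x/dθ².
d²x/dθ² = −r cosθ − r²(cos2θ)/√u − r⁴ sin²2θ/(4u^{3/2}),  u = L² − r² sin²θ = 0.0220107 m².
Substituting r = 0.0543 m, L = 0.1537 m, θ = 47.7°: d²x/dθ² = -0.035334 m.
a = ω²·d²x/dθ² = (95.33)²·(-0.035334) = -321.11 m/s²;  |a| = 321.11 m/s².

321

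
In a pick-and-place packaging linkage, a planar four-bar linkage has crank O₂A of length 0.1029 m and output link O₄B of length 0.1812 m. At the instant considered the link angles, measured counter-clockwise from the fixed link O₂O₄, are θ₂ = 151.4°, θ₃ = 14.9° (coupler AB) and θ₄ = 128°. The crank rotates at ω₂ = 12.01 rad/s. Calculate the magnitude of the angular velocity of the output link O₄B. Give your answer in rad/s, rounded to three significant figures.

5.10

ω₂ = 12.01 rad/s
Differentiating the loop-closure r₂e^{iθ₂}+r₃e^{iθ₃}=r₁+r₄e^{iθ₄} gives r₂ω₂e^{iθ₂}+r₃ω₃e^{iθ₃}=r₄ω₄e^{iθ₄}.
Eliminating the other unknown: ω₄ = r₂ω₂ sin(θ₂−θ₃) / [r₄ sin(θ₄−θ₃)].
Numerator sine = +0.68835; denominator sine = +0.91982.
Result = 0.1029·12.01·(+0.68835) / (0.1812·(+0.91982)) = +5.104 rad/s; magnitude 5.104 rad/s.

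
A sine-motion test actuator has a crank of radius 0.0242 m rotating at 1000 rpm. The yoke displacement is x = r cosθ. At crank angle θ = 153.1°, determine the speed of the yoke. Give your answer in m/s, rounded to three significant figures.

1.15

ω = 104.7 rad/s (from 1000 rpm).
x = r cosθ ⇒ ẋ = −rω sinθ.
|v| = rω|sinθ| = 0.0242·104.7·|sin 153.1°| = 1.1466 m/s.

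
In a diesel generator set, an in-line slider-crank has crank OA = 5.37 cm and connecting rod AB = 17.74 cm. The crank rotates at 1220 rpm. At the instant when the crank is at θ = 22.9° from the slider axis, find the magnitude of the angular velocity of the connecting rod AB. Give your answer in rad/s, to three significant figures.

ω = 127.8 rad/s (converted from 1220 rpm).
The rod makes angle φ with the slider axis where L sinφ = r sinθ; differentiating, L cosφ·φ̇ = r ω cosθ.
L cosφ = √(L² − r² sin²θ) = 0.17617 m.
|ω_rod| = r ω |cosθ| / √(L² − r² sin²θ) = 0.0537·127.8·0.92119/0.17617 = 35.875 rad/s.

35.9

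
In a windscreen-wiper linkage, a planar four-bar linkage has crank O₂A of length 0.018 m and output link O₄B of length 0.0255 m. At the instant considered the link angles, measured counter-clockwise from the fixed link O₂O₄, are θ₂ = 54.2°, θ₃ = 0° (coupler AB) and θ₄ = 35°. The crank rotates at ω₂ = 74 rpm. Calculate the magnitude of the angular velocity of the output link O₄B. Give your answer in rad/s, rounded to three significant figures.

7.73

ω₂ = 7.749 rad/s (from 74 rpm).
Differentiating the loop-closure r₂e^{iθ₂}+r₃e^{iθ₃}=r₁+r₄e^{iθ₄} gives r₂ω₂e^{iθ₂}+r₃ω₃e^{iθ₃}=r₄ω₄e^{iθ₄}.
Eliminating the other unknown: ω₄ = r₂ω₂ sin(θ₂−θ₃) / [r₄ sin(θ₄−θ₃)].
Numerator sine = +0.81106; denominator sine = +0.57358.
Result = 0.018·7.749·(+0.81106) / (0.0255·(+0.57358)) = +7.7349 rad/s; magnitude 7.7349 rad/s.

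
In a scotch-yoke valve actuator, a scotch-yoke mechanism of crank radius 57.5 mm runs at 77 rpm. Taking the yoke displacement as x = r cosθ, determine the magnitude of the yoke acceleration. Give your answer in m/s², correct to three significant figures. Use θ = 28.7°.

ω = 8.063 rad/s (from 77 rpm).
x = r cosθ ⇒ ẍ = −rω² cosθ (ω constant).
|a| = rω²|cosθ| = 0.0575·(8.063)²·|cos 28.7°| = 3.2793 m/s².

3.28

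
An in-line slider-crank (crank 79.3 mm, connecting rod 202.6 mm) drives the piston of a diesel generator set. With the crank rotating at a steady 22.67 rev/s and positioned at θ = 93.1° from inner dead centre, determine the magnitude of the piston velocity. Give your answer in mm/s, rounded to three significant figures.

ω = 2π·22.7 = 142.4 rad/s
For an in-line slider-crank, x = r cosθ + √(L² − r² sin²θ), so v = −rω sinθ·[1 + r cosθ/√(L² − r² sin²θ)].
With r = 0.0793 m, L = 0.2026 m, θ = 93.1°: √(L² − r² sin²θ) = 0.18649 m.
v = −0.0793·142.4·0.99854·[1 + 0.0793·-0.05408/0.18649] = -11.02 m/s.
|v| = 11.02 m/s = 11020 mm/s.

11000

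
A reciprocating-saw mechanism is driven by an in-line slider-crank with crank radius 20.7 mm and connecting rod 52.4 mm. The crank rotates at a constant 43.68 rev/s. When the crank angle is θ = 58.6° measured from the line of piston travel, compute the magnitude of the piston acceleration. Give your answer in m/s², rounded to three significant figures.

ω = 2π·43.7 = 274.4 rad/s
x(θ) = r cosθ + √(L² − r² sin²θ); with ω constant, a = ω²·d²x/dθ².
d²x/dθ² = −r cosθ − r²(cos2θ)/√u − r⁴ sin²2θ/(4u^{3/2}),  u = L² − r² sin²θ = 0.00243358 m².
Substituting r = 0.0207 m, L = 0.0524 m, θ = 58.6°: d²x/dθ² = -0.007117 m.
a = ω²·d²x/dθ² = (274.4)²·(-0.007117) = -536.07 m/s²;  |a| = 536.07 m/s².

536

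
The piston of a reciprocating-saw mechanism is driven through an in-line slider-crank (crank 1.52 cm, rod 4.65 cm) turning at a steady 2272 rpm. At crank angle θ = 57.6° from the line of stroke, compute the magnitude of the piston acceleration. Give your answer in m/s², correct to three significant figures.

343

ω = 2π·2272/60 = 237.9 rad/s
x(θ) = r cosθ + √(L² − r² sin²θ); with ω constant, a = ω²·d²x/dθ².
d²x/dθ² = −r cosθ − r²(cos2θ)/√u − r⁴ sin²2θ/(4u^{3/2}),  u = L² − r² sin²θ = 0.00199754 m².
Substituting r = 0.0152 m, L = 0.0465 m, θ = 57.6°: d²x/dθ² = -0.0060659 m.
a = ω²·d²x/dθ² = (237.9)²·(-0.0060659) = -343.38 m/s²;  |a| = 343.38 m/s².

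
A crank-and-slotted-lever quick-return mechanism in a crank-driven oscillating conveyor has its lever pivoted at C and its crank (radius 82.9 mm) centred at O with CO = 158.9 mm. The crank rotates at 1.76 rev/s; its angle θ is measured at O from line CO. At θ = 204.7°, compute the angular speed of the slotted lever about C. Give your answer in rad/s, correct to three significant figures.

6.88

ω = 11.06 rad/s (from 1.76 rev/s).
Crank pin A relative to C: A = (d + r cosθ, r sinθ); lever angle φ = atan2(r sinθ, d + r cosθ).
Differentiating tanφ: φ̇ = rω(d cosθ + r)/(d² + r² + 2dr cosθ).
d² + r² + 2dr cosθ = |CA|² = 0.00818641 m²;  d cosθ + r = -0.061462 m.
|ω_lever| = |0.0829·11.06·-0.061462| / 0.00818641 = 6.8827 rad/s.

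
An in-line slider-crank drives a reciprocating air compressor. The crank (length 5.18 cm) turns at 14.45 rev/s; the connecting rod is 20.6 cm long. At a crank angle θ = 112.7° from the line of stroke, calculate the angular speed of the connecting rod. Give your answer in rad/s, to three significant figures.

ω = 90.79 rad/s (converted from 14.45 rev/s).
The rod makes angle φ with the slider axis where L sinφ = r sinθ; differentiating, L cosφ·φ̇ = r ω cosθ.
L cosφ = √(L² − r² sin²θ) = 0.20038 m.
|ω_rod| = r ω |cosθ| / √(L² − r² sin²θ) = 0.0518·90.79·0.38591/0.20038 = 9.0574 rad/s.

9.06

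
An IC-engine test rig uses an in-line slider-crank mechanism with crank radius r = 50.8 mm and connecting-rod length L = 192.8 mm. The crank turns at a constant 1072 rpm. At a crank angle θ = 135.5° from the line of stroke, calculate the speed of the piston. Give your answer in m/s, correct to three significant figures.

ω = 2π·1072/60 = 112.3 rad/s
For an in-line slider-crank, x = r cosθ + √(L² − r² sin²θ), so v = −rω sinθ·[1 + r cosθ/√(L² − r² sin²θ)].
With r = 0.0508 m, L = 0.1928 m, θ = 135.5°: √(L² − r² sin²θ) = 0.18948 m.
v = −0.0508·112.3·0.70091·[1 + 0.0508·-0.71325/0.18948] = -3.2328 m/s.
|v| = 3.2328 m/s.

3.23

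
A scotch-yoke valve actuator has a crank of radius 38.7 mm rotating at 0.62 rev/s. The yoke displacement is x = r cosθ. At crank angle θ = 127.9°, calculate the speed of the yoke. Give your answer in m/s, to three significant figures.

0.119

ω = 3.896 rad/s (from 0.62 rev/s).
x = r cosθ ⇒ ẋ = −rω sinθ.
|v| = rω|sinθ| = 0.0387·3.896·|sin 127.9°| = 0.11896 m/s.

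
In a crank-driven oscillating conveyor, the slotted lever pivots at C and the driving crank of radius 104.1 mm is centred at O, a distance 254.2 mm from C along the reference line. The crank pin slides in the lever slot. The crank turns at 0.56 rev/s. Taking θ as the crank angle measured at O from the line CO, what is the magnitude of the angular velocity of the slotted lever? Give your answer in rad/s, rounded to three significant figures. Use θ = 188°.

ω = 3.519 rad/s (from 0.56 rev/s).
Crank pin A relative to C: A = (d + r cosθ, r sinθ); lever angle φ = atan2(r sinθ, d + r cosθ).
Differentiating tanφ: φ̇ = rω(d cosθ + r)/(d² + r² + 2dr cosθ).
d² + r² + 2dr cosθ = |CA|² = 0.0230451 m²;  d cosθ + r = -0.14763 m.
|ω_lever| = |0.1041·3.519·-0.14763| / 0.0230451 = 2.3464 rad/s.

2.35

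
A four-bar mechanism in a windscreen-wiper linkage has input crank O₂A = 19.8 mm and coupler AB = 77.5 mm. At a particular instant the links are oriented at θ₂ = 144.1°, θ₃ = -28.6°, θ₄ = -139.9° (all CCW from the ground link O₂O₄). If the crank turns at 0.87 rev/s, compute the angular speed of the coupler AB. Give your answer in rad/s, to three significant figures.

1.45

ω₂ = 5.466 rad/s (from 0.87 rev/s).
Differentiating the loop-closure r₂e^{iθ₂}+r₃e^{iθ₃}=r₁+r₄e^{iθ₄} gives r₂ω₂e^{iθ₂}+r₃ω₃e^{iθ₃}=r₄ω₄e^{iθ₄}.
Eliminating the other unknown: ω₃ = r₂ω₂ sin(θ₄−θ₂) / [r₃ sin(θ₃−θ₄)].
Numerator sine = +0.97030; denominator sine = +0.93169.
Result = 0.0198·5.466·(+0.97030) / (0.0775·(+0.93169)) = +1.4544 rad/s; magnitude 1.4544 rad/s.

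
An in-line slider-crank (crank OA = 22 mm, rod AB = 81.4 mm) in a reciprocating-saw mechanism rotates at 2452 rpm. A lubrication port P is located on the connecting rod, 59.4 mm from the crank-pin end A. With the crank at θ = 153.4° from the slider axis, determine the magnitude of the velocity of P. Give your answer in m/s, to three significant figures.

2.49

ω = 256.8 rad/s.  Crank-pin speed |V_A| = rω = 5.649 m/s, perpendicular to OA.
Rod angle: sinφ = −(r/L) sinθ ⇒ φ = -6.951°; ω_rod = −rω cosθ/√(L²−r²sin²θ) = +62.512 rad/s.
V_P = V_A + ω_rod × AP, with AP = 0.0594 m along the rod.
Components: V_Px = −rω sinθ − a·ω_rod·sinφ = -2.08 m/s;  V_Py = rω cosθ + a·ω_rod·cosφ = -1.3652 m/s.
|V_P| = √(V_Px² + V_Py²) = 2.488 m/s.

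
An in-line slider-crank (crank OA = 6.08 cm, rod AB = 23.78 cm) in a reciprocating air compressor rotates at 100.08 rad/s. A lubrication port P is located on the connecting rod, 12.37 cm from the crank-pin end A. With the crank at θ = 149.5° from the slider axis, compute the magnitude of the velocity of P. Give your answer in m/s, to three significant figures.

ω = 100.1 rad/s.  Crank-pin speed |V_A| = rω = 6.0849 m/s, perpendicular to OA.
Rod angle: sinφ = −(r/L) sinθ ⇒ φ = -7.456°; ω_rod = −rω cosθ/√(L²−r²sin²θ) = +22.236 rad/s.
V_P = V_A + ω_rod × AP, with AP = 0.1237 m along the rod.
Components: V_Px = −rω sinθ − a·ω_rod·sinφ = -2.7314 m/s;  V_Py = rω cosθ + a·ω_rod·cosφ = -2.5156 m/s.
|V_P| = √(V_Px² + V_Py²) = 3.7133 m/s.

3.71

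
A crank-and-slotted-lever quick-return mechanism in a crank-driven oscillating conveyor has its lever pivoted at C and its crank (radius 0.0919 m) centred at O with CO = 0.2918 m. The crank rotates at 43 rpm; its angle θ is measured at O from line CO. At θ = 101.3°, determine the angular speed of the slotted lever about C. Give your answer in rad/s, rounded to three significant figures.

ω = 4.503 rad/s (from 43 rpm).
Crank pin A relative to C: A = (d + r cosθ, r sinθ); lever angle φ = atan2(r sinθ, d + r cosθ).
Differentiating tanφ: φ̇ = rω(d cosθ + r)/(d² + r² + 2dr cosθ).
d² + r² + 2dr cosθ = |CA|² = 0.0830837 m²;  d cosθ + r = +0.034723 m.
|ω_lever| = |0.0919·4.503·+0.034723| / 0.0830837 = 0.17295 rad/s.

0.173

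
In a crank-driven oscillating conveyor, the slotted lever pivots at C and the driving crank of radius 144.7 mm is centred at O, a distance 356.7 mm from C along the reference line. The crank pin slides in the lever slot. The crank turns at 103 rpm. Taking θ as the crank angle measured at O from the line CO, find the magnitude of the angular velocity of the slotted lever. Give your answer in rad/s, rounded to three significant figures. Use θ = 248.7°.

0.213

ω = 10.79 rad/s (from 103 rpm).
Crank pin A relative to C: A = (d + r cosθ, r sinθ); lever angle φ = atan2(r sinθ, d + r cosθ).
Differentiating tanφ: φ̇ = rω(d cosθ + r)/(d² + r² + 2dr cosθ).
d² + r² + 2dr cosθ = |CA|² = 0.110675 m²;  d cosθ + r = +0.015128 m.
|ω_lever| = |0.1447·10.79·+0.015128| / 0.110675 = 0.21334 rad/s.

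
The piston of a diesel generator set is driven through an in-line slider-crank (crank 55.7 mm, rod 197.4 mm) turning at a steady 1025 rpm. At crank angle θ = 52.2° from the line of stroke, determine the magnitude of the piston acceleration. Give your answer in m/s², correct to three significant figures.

351

ω = 2π·1025/60 = 107.3 rad/s
x(θ) = r cosθ + √(L² − r² sin²θ); with ω constant, a = ω²·d²x/dθ².
d²x/dθ² = −r cosθ − r²(cos2θ)/√u − r⁴ sin²2θ/(4u^{3/2}),  u = L² − r² sin²θ = 0.0370297 m².
Substituting r = 0.0557 m, L = 0.1974 m, θ = 52.2°: d²x/dθ² = -0.030446 m.
a = ω²·d²x/dθ² = (107.3)²·(-0.030446) = -350.78 m/s²;  |a| = 350.78 m/s².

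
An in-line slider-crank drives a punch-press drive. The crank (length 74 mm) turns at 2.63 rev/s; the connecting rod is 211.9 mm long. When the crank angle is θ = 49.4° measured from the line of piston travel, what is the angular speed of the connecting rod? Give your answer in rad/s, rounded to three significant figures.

ω = 16.52 rad/s (converted from 2.63 rev/s).
The rod makes angle φ with the slider axis where L sinφ = r sinθ; differentiating, L cosφ·φ̇ = r ω cosθ.
L cosφ = √(L² − r² sin²θ) = 0.20432 m.
|ω_rod| = r ω |cosθ| / √(L² − r² sin²θ) = 0.074·16.52·0.65077/0.20432 = 3.8949 rad/s.

3.89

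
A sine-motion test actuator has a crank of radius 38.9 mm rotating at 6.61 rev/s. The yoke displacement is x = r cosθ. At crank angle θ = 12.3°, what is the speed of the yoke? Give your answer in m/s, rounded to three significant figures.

ω = 41.53 rad/s (from 6.61 rev/s).
x = r cosθ ⇒ ẋ = −rω sinθ.
|v| = rω|sinθ| = 0.0389·41.53·|sin 12.3°| = 0.34417 m/s.

0.344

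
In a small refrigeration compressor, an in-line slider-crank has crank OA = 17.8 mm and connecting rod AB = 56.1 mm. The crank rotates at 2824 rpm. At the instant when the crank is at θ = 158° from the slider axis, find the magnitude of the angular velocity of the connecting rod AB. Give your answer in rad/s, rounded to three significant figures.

87.6

ω = 295.7 rad/s (converted from 2824 rpm).
The rod makes angle φ with the slider axis where L sinφ = r sinθ; differentiating, L cosφ·φ̇ = r ω cosθ.
L cosφ = √(L² − r² sin²θ) = 0.055702 m.
|ω_rod| = r ω |cosθ| / √(L² − r² sin²θ) = 0.0178·295.7·0.92718/0.055702 = 87.621 rad/s.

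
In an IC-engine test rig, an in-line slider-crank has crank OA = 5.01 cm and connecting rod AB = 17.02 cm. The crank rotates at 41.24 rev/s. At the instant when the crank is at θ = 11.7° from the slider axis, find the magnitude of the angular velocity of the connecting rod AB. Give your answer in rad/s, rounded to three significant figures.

74.8

ω = 259.1 rad/s (converted from 41.24 rev/s).
The rod makes angle φ with the slider axis where L sinφ = r sinθ; differentiating, L cosφ·φ̇ = r ω cosθ.
L cosφ = √(L² − r² sin²θ) = 0.1699 m.
|ω_rod| = r ω |cosθ| / √(L² − r² sin²θ) = 0.0501·259.1·0.97922/0.1699 = 74.823 rad/s.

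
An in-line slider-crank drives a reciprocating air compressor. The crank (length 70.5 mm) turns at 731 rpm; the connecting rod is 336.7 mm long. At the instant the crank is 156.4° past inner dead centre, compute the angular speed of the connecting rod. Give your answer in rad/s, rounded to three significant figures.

ω = 76.55 rad/s (converted from 731 rpm).
The rod makes angle φ with the slider axis where L sinφ = r sinθ; differentiating, L cosφ·φ̇ = r ω cosθ.
L cosφ = √(L² − r² sin²θ) = 0.33551 m.
|ω_rod| = r ω |cosθ| / √(L² − r² sin²θ) = 0.0705·76.55·0.91636/0.33551 = 14.74 rad/s.

14.7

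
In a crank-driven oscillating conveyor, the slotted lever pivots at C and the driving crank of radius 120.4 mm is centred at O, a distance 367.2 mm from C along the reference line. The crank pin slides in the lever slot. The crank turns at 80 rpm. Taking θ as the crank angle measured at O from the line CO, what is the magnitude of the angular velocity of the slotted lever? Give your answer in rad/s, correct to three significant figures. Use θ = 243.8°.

ω = 8.378 rad/s (from 80 rpm).
Crank pin A relative to C: A = (d + r cosθ, r sinθ); lever angle φ = atan2(r sinθ, d + r cosθ).
Differentiating tanφ: φ̇ = rω(d cosθ + r)/(d² + r² + 2dr cosθ).
d² + r² + 2dr cosθ = |CA|² = 0.110293 m²;  d cosθ + r = -0.041721 m.
|ω_lever| = |0.1204·8.378·-0.041721| / 0.110293 = 0.38155 rad/s.

0.382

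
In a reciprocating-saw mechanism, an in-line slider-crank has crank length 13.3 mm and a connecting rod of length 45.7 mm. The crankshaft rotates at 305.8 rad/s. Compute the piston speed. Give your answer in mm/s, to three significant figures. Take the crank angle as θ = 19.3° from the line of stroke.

1720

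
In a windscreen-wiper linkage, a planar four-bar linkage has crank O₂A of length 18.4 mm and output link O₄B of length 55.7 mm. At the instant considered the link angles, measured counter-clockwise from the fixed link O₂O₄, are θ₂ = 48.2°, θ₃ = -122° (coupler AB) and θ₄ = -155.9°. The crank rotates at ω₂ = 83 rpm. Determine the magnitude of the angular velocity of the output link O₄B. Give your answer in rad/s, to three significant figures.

0.876

ω₂ = 8.692 rad/s (from 83 rpm).
Differentiating the loop-closure r₂e^{iθ₂}+r₃e^{iθ₃}=r₁+r₄e^{iθ₄} gives r₂ω₂e^{iθ₂}+r₃ω₃e^{iθ₃}=r₄ω₄e^{iθ₄}.
Eliminating the other unknown: ω₄ = r₂ω₂ sin(θ₂−θ₃) / [r₄ sin(θ₄−θ₃)].
Numerator sine = +0.17021; denominator sine = -0.55775.
Result = 0.0184·8.692·(+0.17021) / (0.0557·(-0.55775)) = -0.87623 rad/s; magnitude 0.87623 rad/s.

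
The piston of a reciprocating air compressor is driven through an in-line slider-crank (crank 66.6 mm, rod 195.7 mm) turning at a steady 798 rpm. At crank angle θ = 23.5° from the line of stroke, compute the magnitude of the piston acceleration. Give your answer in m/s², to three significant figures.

ω = 2π·798/60 = 83.57 rad/s
x(θ) = r cosθ + √(L² − r² sin²θ); with ω constant, a = ω²·d²x/dθ².
d²x/dθ² = −r cosθ − r²(cos2θ)/√u − r⁴ sin²2θ/(4u^{3/2}),  u = L² − r² sin²θ = 0.0375932 m².
Substituting r = 0.0666 m, L = 0.1957 m, θ = 23.5°: d²x/dθ² = -0.077039 m.
a = ω²·d²x/dθ² = (83.57)²·(-0.077039) = -537.99 m/s²;  |a| = 537.99 m/s².

538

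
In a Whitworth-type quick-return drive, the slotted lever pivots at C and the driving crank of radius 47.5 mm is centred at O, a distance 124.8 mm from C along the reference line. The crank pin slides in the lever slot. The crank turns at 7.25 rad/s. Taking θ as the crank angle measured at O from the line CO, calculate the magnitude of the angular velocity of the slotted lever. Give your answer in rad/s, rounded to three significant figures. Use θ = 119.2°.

0.383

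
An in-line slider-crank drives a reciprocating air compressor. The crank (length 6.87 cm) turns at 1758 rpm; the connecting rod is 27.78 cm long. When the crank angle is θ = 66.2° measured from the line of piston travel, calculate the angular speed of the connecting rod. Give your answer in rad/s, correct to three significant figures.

ω = 184.1 rad/s (converted from 1758 rpm).
The rod makes angle φ with the slider axis where L sinφ = r sinθ; differentiating, L cosφ·φ̇ = r ω cosθ.
L cosφ = √(L² − r² sin²θ) = 0.2706 m.
|ω_rod| = r ω |cosθ| / √(L² − r² sin²θ) = 0.0687·184.1·0.40355/0.2706 = 18.862 rad/s.

18.9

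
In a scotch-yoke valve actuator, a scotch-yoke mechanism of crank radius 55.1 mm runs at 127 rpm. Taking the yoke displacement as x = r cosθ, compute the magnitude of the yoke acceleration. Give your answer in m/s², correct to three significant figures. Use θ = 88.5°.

0.255

ω = 13.3 rad/s (from 127 rpm).
x = r cosθ ⇒ ẍ = −rω² cosθ (ω constant).
|a| = rω²|cosθ| = 0.0551·(13.3)²·|cos 88.5°| = 0.25511 m/s².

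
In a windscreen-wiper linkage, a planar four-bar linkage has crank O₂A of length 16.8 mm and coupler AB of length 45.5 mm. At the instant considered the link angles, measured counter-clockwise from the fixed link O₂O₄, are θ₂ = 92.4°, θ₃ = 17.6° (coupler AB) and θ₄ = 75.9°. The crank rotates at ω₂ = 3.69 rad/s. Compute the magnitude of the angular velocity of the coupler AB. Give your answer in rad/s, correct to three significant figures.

ω₂ = 3.69 rad/s
Differentiating the loop-closure r₂e^{iθ₂}+r₃e^{iθ₃}=r₁+r₄e^{iθ₄} gives r₂ω₂e^{iθ₂}+r₃ω₃e^{iθ₃}=r₄ω₄e^{iθ₄}.
Eliminating the other unknown: ω₃ = r₂ω₂ sin(θ₄−θ₂) / [r₃ sin(θ₃−θ₄)].
Numerator sine = -0.28402; denominator sine = -0.85081.
Result = 0.0168·3.69·(-0.28402) / (0.0455·(-0.85081)) = +0.45481 rad/s; magnitude 0.45481 rad/s.

0.455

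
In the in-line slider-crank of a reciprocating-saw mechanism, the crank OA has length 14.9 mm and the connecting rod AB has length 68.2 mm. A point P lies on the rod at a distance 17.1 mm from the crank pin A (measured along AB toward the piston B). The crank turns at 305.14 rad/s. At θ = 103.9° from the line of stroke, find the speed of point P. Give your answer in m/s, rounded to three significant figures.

4.43

ω = 305.1 rad/s.  Crank-pin speed |V_A| = rω = 4.5466 m/s, perpendicular to OA.
Rod angle: sinφ = −(r/L) sinθ ⇒ φ = -12.244°; ω_rod = −rω cosθ/√(L²−r²sin²θ) = +16.388 rad/s.
V_P = V_A + ω_rod × AP, with AP = 0.0171 m along the rod.
Components: V_Px = −rω sinθ − a·ω_rod·sinφ = -4.354 m/s;  V_Py = rω cosθ + a·ω_rod·cosφ = -0.81836 m/s.
|V_P| = √(V_Px² + V_Py²) = 4.4303 m/s.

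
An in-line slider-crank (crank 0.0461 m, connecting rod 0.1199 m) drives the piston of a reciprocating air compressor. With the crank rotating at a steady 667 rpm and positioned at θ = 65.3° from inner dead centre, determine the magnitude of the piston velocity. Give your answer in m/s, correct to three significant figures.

ω = 2π·667/60 = 69.85 rad/s
For an in-line slider-crank, x = r cosθ + √(L² − r² sin²θ), so v = −rω sinθ·[1 + r cosθ/√(L² − r² sin²θ)].
With r = 0.0461 m, L = 0.1199 m, θ = 65.3°: √(L² − r² sin²θ) = 0.11235 m.
v = −0.0461·69.85·0.90851·[1 + 0.0461·0.41787/0.11235] = -3.427 m/s.
|v| = 3.427 m/s.

3.43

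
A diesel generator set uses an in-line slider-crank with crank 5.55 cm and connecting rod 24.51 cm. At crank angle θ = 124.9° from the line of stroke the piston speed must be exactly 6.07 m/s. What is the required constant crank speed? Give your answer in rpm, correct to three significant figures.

1470

For an in-line slider-crank, |v_piston| = rω|sinθ|·[1 + r cosθ/√(L² − r² sin²θ)].
With r = 0.0555 m, L = 0.2451 m, θ = 124.9°: the bracketed kinematic factor |dx/dθ| = 0.039517 m.
ω = v/|dx/dθ| = 6.07/0.039517 = 153.61 rad/s.
N = 60ω/(2π) = 1466.8 rpm.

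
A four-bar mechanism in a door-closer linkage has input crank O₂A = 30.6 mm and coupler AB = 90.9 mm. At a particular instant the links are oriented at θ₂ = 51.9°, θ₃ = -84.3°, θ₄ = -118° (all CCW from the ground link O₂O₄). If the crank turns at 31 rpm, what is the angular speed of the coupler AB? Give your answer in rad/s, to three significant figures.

0.345

ω₂ = 3.246 rad/s (from 31 rpm).
Differentiating the loop-closure r₂e^{iθ₂}+r₃e^{iθ₃}=r₁+r₄e^{iθ₄} gives r₂ω₂e^{iθ₂}+r₃ω₃e^{iθ₃}=r₄ω₄e^{iθ₄}.
Eliminating the other unknown: ω₃ = r₂ω₂ sin(θ₄−θ₂) / [r₃ sin(θ₃−θ₄)].
Numerator sine = -0.17537; denominator sine = +0.55484.
Result = 0.0306·3.246·(-0.17537) / (0.0909·(+0.55484)) = -0.3454 rad/s; magnitude 0.3454 rad/s.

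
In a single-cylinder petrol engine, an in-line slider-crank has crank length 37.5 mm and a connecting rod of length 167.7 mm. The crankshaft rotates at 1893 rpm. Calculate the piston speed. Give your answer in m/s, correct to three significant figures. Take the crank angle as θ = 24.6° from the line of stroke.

3.73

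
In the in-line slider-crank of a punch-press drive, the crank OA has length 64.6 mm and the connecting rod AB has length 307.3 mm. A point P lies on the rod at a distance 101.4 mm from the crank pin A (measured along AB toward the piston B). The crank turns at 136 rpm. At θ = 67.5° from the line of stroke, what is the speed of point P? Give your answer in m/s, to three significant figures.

0.904

ω = 14.24 rad/s.  Crank-pin speed |V_A| = rω = 0.92003 m/s, perpendicular to OA.
Rod angle: sinφ = −(r/L) sinθ ⇒ φ = -11.199°; ω_rod = −rω cosθ/√(L²−r²sin²θ) = -1.168 rad/s.
V_P = V_A + ω_rod × AP, with AP = 0.1014 m along the rod.
Components: V_Px = −rω sinθ − a·ω_rod·sinφ = -0.87299 m/s;  V_Py = rω cosθ + a·ω_rod·cosφ = +0.2359 m/s.
|V_P| = √(V_Px² + V_Py²) = 0.90431 m/s.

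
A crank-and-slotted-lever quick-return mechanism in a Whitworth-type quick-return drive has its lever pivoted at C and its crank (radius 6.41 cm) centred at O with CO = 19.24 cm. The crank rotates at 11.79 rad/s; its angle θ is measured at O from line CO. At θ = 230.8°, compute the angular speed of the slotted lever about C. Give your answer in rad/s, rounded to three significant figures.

1.70

ω = 11.79 rad/s
Crank pin A relative to C: A = (d + r cosθ, r sinθ); lever angle φ = atan2(r sinθ, d + r cosθ).
Differentiating tanφ: φ̇ = rω(d cosθ + r)/(d² + r² + 2dr cosθ).
d² + r² + 2dr cosθ = |CA|² = 0.0255371 m²;  d cosθ + r = -0.057502 m.
|ω_lever| = |0.0641·11.79·-0.057502| / 0.0255371 = 1.7017 rad/s.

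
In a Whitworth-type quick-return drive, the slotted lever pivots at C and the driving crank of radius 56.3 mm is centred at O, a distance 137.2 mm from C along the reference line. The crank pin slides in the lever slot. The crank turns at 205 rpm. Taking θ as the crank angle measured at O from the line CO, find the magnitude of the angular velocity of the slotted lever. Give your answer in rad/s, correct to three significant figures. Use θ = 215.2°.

7.20

ω = 21.47 rad/s (from 205 rpm).
Crank pin A relative to C: A = (d + r cosθ, r sinθ); lever angle φ = atan2(r sinθ, d + r cosθ).
Differentiating tanφ: φ̇ = rω(d cosθ + r)/(d² + r² + 2dr cosθ).
d² + r² + 2dr cosθ = |CA|² = 0.00936969 m²;  d cosθ + r = -0.055812 m.
|ω_lever| = |0.0563·21.47·-0.055812| / 0.00936969 = 7.1994 rad/s.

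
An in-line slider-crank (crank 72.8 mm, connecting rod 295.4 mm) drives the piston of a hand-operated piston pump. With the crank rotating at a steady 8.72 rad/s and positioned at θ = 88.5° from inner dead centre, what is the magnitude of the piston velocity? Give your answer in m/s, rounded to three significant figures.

ω = 8.72 rad/s
For an in-line slider-crank, x = r cosθ + √(L² − r² sin²θ), so v = −rω sinθ·[1 + r cosθ/√(L² − r² sin²θ)].
With r = 0.0728 m, L = 0.2954 m, θ = 88.5°: √(L² − r² sin²θ) = 0.2863 m.
v = −0.0728·8.72·0.99966·[1 + 0.0728·0.02618/0.2863] = -0.63882 m/s.
|v| = 0.63882 m/s.

0.639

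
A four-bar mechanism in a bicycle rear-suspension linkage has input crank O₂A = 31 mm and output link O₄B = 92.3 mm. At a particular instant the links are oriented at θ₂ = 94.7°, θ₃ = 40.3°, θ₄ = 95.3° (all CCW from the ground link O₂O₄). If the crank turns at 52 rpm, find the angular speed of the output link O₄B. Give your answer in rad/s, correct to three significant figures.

1.82

ω₂ = 5.445 rad/s (from 52 rpm).
Differentiating the loop-closure r₂e^{iθ₂}+r₃e^{iθ₃}=r₁+r₄e^{iθ₄} gives r₂ω₂e^{iθ₂}+r₃ω₃e^{iθ₃}=r₄ω₄e^{iθ₄}.
Eliminating the other unknown: ω₄ = r₂ω₂ sin(θ₂−θ₃) / [r₄ sin(θ₄−θ₃)].
Numerator sine = +0.81310; denominator sine = +0.81915.
Result = 0.031·5.445·(+0.81310) / (0.0923·(+0.81915)) = +1.8154 rad/s; magnitude 1.8154 rad/s.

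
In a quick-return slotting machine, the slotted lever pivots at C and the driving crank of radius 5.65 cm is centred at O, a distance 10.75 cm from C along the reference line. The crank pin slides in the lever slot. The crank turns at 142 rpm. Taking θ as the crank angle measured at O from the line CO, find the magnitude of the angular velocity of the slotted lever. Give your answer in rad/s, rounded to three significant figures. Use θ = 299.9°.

ω = 14.87 rad/s (from 142 rpm).
Crank pin A relative to C: A = (d + r cosθ, r sinθ); lever angle φ = atan2(r sinθ, d + r cosθ).
Differentiating tanφ: φ̇ = rω(d cosθ + r)/(d² + r² + 2dr cosθ).
d² + r² + 2dr cosθ = |CA|² = 0.0208039 m²;  d cosθ + r = +0.11009 m.
|ω_lever| = |0.0565·14.87·+0.11009| / 0.0208039 = 4.4459 rad/s.

4.45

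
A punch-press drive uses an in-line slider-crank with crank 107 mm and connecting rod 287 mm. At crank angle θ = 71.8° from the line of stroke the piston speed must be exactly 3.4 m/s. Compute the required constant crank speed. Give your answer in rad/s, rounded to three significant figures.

29.7

For an in-line slider-crank, |v_piston| = rω|sinθ|·[1 + r cosθ/√(L² − r² sin²θ)].
With r = 0.107 m, L = 0.287 m, θ = 71.8°: the bracketed kinematic factor |dx/dθ| = 0.1143 m.
ω = v/|dx/dθ| = 3.4/0.1143 = 29.745 rad/s.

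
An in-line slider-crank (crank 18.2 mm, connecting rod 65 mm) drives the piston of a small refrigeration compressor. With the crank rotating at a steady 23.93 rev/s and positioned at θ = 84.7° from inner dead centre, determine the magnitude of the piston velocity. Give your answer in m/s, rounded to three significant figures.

ω = 2π·23.9 = 150.4 rad/s
For an in-line slider-crank, x = r cosθ + √(L² − r² sin²θ), so v = −rω sinθ·[1 + r cosθ/√(L² − r² sin²θ)].
With r = 0.0182 m, L = 0.065 m, θ = 84.7°: √(L² − r² sin²θ) = 0.062423 m.
v = −0.0182·150.4·0.99572·[1 + 0.0182·0.09237/0.062423] = -2.7982 m/s.
|v| = 2.7982 m/s.

2.80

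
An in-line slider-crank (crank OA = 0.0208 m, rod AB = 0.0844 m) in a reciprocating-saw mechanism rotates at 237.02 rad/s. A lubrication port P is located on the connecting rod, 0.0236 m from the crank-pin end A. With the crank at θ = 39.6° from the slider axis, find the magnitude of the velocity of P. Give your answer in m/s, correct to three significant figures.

ω = 237 rad/s.  Crank-pin speed |V_A| = rω = 4.93 m/s, perpendicular to OA.
Rod angle: sinφ = −(r/L) sinθ ⇒ φ = -9.038°; ω_rod = −rω cosθ/√(L²−r²sin²θ) = -45.573 rad/s.
V_P = V_A + ω_rod × AP, with AP = 0.0236 m along the rod.
Components: V_Px = −rω sinθ − a·ω_rod·sinφ = -3.3115 m/s;  V_Py = rω cosθ + a·ω_rod·cosφ = +2.7365 m/s.
|V_P| = √(V_Px² + V_Py²) = 4.2958 m/s.

4.30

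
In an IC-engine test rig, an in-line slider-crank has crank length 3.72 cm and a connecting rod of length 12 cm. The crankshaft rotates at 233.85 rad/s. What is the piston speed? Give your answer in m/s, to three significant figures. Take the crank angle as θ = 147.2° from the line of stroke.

3.47

ω = 233.8 rad/s
For an in-line slider-crank, x = r cosθ + √(L² − r² sin²θ), so v = −rω sinθ·[1 + r cosθ/√(L² − r² sin²θ)].
With r = 0.0372 m, L = 0.12 m, θ = 147.2°: √(L² − r² sin²θ) = 0.1183 m.
v = −0.0372·233.8·0.54171·[1 + 0.0372·-0.84057/0.1183] = -3.4668 m/s.
|v| = 3.4668 m/s.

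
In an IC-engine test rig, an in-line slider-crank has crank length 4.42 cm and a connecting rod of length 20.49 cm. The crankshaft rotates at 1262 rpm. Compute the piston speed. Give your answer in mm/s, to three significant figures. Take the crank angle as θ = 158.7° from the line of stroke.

1690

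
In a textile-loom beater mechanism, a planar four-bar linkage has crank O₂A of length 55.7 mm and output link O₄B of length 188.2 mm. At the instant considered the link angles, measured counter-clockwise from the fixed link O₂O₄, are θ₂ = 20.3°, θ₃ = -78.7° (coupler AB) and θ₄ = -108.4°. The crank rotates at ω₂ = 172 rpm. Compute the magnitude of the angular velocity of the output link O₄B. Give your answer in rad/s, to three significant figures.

ω₂ = 18.01 rad/s (from 172 rpm).
Differentiating the loop-closure r₂e^{iθ₂}+r₃e^{iθ₃}=r₁+r₄e^{iθ₄} gives r₂ω₂e^{iθ₂}+r₃ω₃e^{iθ₃}=r₄ω₄e^{iθ₄}.
Eliminating the other unknown: ω₄ = r₂ω₂ sin(θ₂−θ₃) / [r₄ sin(θ₄−θ₃)].
Numerator sine = +0.98769; denominator sine = -0.49546.
Result = 0.0557·18.01·(+0.98769) / (0.1882·(-0.49546)) = -10.627 rad/s; magnitude 10.627 rad/s.

10.6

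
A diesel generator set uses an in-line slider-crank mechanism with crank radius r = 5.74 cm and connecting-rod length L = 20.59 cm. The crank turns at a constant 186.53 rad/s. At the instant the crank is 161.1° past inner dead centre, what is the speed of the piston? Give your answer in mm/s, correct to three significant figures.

ω = 186.5 rad/s
For an in-line slider-crank, x = r cosθ + √(L² − r² sin²θ), so v = −rω sinθ·[1 + r cosθ/√(L² − r² sin²θ)].
With r = 0.0574 m, L = 0.2059 m, θ = 161.1°: √(L² − r² sin²θ) = 0.20506 m.
v = −0.0574·186.5·0.32392·[1 + 0.0574·-0.94609/0.20506] = -2.5497 m/s.
|v| = 2.5497 m/s = 2549.7 mm/s.

2550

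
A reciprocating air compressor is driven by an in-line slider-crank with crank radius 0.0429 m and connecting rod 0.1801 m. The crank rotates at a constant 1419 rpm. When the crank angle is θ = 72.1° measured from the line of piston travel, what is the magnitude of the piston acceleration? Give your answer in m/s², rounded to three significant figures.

ω = 2π·1419/60 = 148.6 rad/s
x(θ) = r cosθ + √(L² − r² sin²θ); with ω constant, a = ω²·d²x/dθ².
d²x/dθ² = −r cosθ − r²(cos2θ)/√u − r⁴ sin²2θ/(4u^{3/2}),  u = L² − r² sin²θ = 0.0307695 m².
Substituting r = 0.0429 m, L = 0.1801 m, θ = 72.1°: d²x/dθ² = -0.0047297 m.
a = ω²·d²x/dθ² = (148.6)²·(-0.0047297) = -104.44 m/s²;  |a| = 104.44 m/s².

104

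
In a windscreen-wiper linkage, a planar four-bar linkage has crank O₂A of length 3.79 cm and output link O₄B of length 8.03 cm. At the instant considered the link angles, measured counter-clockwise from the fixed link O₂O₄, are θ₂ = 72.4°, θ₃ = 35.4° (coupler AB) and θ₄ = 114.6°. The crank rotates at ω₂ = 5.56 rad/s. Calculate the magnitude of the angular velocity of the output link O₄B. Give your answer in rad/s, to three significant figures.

ω₂ = 5.56 rad/s
Differentiating the loop-closure r₂e^{iθ₂}+r₃e^{iθ₃}=r₁+r₄e^{iθ₄} gives r₂ω₂e^{iθ₂}+r₃ω₃e^{iθ₃}=r₄ω₄e^{iθ₄}.
Eliminating the other unknown: ω₄ = r₂ω₂ sin(θ₂−θ₃) / [r₄ sin(θ₄−θ₃)].
Numerator sine = +0.60182; denominator sine = +0.98229.
Result = 0.0379·5.56·(+0.60182) / (0.0803·(+0.98229)) = +1.6078 rad/s; magnitude 1.6078 rad/s.

1.61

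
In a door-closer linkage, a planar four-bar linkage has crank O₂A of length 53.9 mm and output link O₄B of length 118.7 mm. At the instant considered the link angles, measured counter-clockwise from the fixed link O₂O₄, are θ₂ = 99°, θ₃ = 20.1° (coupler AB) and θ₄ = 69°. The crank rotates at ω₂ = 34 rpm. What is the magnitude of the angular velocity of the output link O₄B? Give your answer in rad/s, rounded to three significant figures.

ω₂ = 3.56 rad/s (from 34 rpm).
Differentiating the loop-closure r₂e^{iθ₂}+r₃e^{iθ₃}=r₁+r₄e^{iθ₄} gives r₂ω₂e^{iθ₂}+r₃ω₃e^{iθ₃}=r₄ω₄e^{iθ₄}.
Eliminating the other unknown: ω₄ = r₂ω₂ sin(θ₂−θ₃) / [r₄ sin(θ₄−θ₃)].
Numerator sine = +0.98129; denominator sine = +0.75356.
Result = 0.0539·3.56·(+0.98129) / (0.1187·(+0.75356)) = +2.1054 rad/s; magnitude 2.1054 rad/s.

2.11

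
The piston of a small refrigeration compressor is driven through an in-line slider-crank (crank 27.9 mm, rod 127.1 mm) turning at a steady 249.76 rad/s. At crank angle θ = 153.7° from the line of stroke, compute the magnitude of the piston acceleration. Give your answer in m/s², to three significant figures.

ω = 249.8 rad/s
x(θ) = r cosθ + √(L² − r² sin²θ); with ω constant, a = ω²·d²x/dθ².
d²x/dθ² = −r cosθ − r²(cos2θ)/√u − r⁴ sin²2θ/(4u^{3/2}),  u = L² − r² sin²θ = 0.0160016 m².
Substituting r = 0.0279 m, L = 0.1271 m, θ = 153.7°: d²x/dθ² = +0.021227 m.
a = ω²·d²x/dθ² = (249.8)²·(+0.021227) = +1324.2 m/s²;  |a| = 1324.2 m/s².

1320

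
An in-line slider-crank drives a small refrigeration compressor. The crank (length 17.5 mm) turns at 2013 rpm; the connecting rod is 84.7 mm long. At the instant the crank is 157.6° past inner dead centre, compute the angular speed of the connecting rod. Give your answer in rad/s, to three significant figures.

ω = 210.8 rad/s (converted from 2013 rpm).
The rod makes angle φ with the slider axis where L sinφ = r sinθ; differentiating, L cosφ·φ̇ = r ω cosθ.
L cosφ = √(L² − r² sin²θ) = 0.084437 m.
|ω_rod| = r ω |cosθ| / √(L² − r² sin²θ) = 0.0175·210.8·0.92455/0.084437 = 40.393 rad/s.

40.4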